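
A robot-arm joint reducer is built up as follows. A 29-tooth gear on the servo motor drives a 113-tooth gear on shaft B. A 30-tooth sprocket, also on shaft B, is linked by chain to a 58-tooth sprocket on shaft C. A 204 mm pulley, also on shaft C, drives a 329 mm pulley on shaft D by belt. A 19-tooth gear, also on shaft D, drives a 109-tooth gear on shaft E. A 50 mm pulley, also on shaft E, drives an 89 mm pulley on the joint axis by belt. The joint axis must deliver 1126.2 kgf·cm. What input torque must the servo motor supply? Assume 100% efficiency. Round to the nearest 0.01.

9.08 kgf·cm

Overall ratio R = 3.8966 × 1.9333 × 1.6127 × 5.7368 × 1.78 = 124.06.
Input torque = output torque / R = 1126.2 / 124.06 = 9.0776 kgf·cm.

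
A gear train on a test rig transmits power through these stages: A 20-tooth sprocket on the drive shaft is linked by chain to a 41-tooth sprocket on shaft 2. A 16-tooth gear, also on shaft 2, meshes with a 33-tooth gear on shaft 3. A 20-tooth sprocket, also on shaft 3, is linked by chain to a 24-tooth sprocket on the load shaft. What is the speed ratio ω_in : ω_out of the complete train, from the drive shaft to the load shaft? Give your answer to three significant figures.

Each stage contributes driven/driver: chain 41/20 = 2.05, gear mesh 33/16 = 2.0625, chain 24/20 = 1.2.
Overall: 2.05 × 2.0625 × 1.2 = 5.0738.

5.07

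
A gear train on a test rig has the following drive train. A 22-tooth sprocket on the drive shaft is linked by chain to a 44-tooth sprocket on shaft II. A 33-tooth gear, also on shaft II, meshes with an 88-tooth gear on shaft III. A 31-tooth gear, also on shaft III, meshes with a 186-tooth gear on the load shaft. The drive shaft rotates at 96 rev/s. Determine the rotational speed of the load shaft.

the drive shaft → shaft II (chain, 44/22): 96 ÷ 2 = 48 rev/s
shaft II → shaft III (gear mesh, 88/33): 48 ÷ 2.6667 = 18 rev/s
shaft III → the load shaft (gear mesh, 186/31): 18 ÷ 6 = 3 rev/s

3 rev/s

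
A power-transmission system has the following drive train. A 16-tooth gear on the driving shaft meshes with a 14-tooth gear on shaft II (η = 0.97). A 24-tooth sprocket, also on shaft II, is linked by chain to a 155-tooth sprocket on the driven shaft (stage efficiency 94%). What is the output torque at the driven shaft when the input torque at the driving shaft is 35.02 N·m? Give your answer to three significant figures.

180 N·m

Gear mesh: ratio = 14/16 = 0.875; torque at shaft II = 35.02 × 0.875 × 0.97 = 29.723 N·m.
Chain: ratio = 155/24 = 6.4583; torque at the driven shaft = 29.723 × 6.4583 × 0.94 = 180.44 N·m.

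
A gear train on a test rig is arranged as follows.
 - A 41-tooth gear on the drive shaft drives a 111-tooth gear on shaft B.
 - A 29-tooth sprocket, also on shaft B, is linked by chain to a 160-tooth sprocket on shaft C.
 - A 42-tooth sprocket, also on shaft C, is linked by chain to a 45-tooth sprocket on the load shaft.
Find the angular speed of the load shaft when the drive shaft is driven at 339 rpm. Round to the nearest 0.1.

21.2 rpm

Gear mesh: ratio = 111/41 = 2.7073, so shaft B turns at 339 / 2.7073 = 125.22 rpm.
Chain: ratio = 160/29 = 5.5172, so shaft C turns at 125.22 / 5.5172 = 22.695 rpm.
Chain: ratio = 45/42 = 1.0714, so the load shaft turns at 22.695 / 1.0714 = 21.182 rpm.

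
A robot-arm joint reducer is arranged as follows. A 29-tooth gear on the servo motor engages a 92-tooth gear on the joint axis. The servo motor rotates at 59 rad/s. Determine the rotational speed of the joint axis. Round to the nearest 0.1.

18.6 rad/s

the servo motor → the joint axis (gear mesh, 92/29): 59 ÷ 3.1724 = 18.598 rad/s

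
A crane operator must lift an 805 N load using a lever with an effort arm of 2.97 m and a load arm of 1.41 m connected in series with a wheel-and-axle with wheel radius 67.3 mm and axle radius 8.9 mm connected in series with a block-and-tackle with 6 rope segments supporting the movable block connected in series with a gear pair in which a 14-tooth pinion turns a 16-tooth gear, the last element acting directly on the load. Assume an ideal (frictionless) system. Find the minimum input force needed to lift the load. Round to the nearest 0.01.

7.37 N

Lever MA = effort arm / load arm = 2.97/1.41 = 2.1064.
Wheel-and-axle MA = R/r = 67.3/8.9 = 7.5618.
Block-and-tackle MA = number of supporting rope parts = 6.
Gear pair MA = 16/14 = 1.1429.
Combined ideal MA = 2.1064 × 7.5618 × 6 × 1.1429 = 109.22.
Effort = load / MA = 805 / 109.22 = 7.3704 N.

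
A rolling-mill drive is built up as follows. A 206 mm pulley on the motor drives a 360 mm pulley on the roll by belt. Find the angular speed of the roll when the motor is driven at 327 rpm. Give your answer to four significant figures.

187.1 rpm

Belt: ratio = 360/206 = 1.7476, so the roll turns at 327 / 1.7476 = 187.12 rpm.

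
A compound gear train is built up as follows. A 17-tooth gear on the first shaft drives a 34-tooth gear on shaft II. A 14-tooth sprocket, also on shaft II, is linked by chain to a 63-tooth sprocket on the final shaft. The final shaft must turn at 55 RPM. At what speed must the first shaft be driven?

495 RPM

Overall ratio R = 2 × 4.5 = 9.
Required input speed = output speed × R = 55 × 9 = 495 RPM.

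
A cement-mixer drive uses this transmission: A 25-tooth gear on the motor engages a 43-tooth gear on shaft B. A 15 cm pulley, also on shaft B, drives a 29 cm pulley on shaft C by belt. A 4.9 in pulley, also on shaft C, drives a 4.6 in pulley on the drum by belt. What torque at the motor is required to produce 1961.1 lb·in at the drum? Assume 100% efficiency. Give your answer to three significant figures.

Overall ratio R = 1.72 × 1.9333 × 0.93878 = 3.1217.
Input torque = output torque / R = 1961.1 / 3.1217 = 628.21 lb·in.

628 lb·in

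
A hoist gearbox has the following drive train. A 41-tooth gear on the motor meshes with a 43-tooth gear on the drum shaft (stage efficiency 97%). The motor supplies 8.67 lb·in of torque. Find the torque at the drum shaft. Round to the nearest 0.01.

Gear mesh: ratio = 43/41 = 1.0488; torque at the drum shaft = 8.67 × 1.0488 × 0.97 = 8.8201 lb·in.

8.82 lb·in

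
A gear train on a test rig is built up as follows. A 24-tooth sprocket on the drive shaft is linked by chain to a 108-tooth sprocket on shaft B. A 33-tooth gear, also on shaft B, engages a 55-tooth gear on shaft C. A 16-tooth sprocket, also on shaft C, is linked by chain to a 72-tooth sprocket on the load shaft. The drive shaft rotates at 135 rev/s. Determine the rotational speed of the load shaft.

4 rev/s

Chain: ratio = 108/24 = 4.5, so shaft B turns at 135 / 4.5 = 30 rev/s.
Gear mesh: ratio = 55/33 = 1.6667, so shaft C turns at 30 / 1.6667 = 18 rev/s.
Chain: ratio = 72/16 = 4.5, so the load shaft turns at 18 / 4.5 = 4 rev/s.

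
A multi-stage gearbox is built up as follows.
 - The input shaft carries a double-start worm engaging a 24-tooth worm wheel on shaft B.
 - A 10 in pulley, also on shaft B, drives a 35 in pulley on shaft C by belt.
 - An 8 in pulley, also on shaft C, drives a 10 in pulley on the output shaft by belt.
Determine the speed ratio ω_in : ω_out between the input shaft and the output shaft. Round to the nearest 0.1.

52.5

Each stage contributes driven/driver: worm 24/2 = 12, belt 35/10 = 3.5, belt 10/8 = 1.25.
Overall: 12 × 3.5 × 1.25 = 52.5.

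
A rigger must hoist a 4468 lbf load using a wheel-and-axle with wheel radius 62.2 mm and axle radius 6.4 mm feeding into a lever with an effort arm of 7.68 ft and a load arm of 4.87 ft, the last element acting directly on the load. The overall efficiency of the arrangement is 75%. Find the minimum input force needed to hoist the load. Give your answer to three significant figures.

389 lbf

Wheel-and-axle MA = R/r = 62.2/6.4 = 9.7188.
Lever MA = effort arm / load arm = 7.68/4.87 = 1.577.
Combined ideal MA = 9.7188 × 1.577 = 15.326.
Actual MA = 15.326 × 0.75 = 11.495.
Effort = load / actual MA = 4468 / 11.495 = 388.7 lbf.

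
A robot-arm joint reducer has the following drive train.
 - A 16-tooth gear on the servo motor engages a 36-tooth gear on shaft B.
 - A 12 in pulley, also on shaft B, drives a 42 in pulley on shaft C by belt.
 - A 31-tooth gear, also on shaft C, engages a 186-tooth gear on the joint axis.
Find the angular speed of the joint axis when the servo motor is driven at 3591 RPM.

Gear mesh: ratio = 36/16 = 2.25, so shaft B turns at 3591 / 2.25 = 1596 RPM.
Belt: ratio = 42/12 = 3.5, so shaft C turns at 1596 / 3.5 = 456 RPM.
Gear mesh: ratio = 186/31 = 6, so the joint axis turns at 456 / 6 = 76 RPM.

76 RPM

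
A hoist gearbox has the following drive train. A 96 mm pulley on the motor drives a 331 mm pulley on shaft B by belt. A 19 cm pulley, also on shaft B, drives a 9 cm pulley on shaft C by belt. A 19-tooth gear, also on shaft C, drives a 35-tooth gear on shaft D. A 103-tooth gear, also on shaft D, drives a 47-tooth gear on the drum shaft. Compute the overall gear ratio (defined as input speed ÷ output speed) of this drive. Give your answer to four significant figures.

1.373

Each stage contributes driven/driver: belt 331/96 = 3.4479, belt 9/19 = 0.47368, gear mesh 35/19 = 1.8421, gear mesh 47/103 = 0.45631.
Overall: 3.4479 × 0.47368 × 1.8421 × 0.45631 = 1.3728.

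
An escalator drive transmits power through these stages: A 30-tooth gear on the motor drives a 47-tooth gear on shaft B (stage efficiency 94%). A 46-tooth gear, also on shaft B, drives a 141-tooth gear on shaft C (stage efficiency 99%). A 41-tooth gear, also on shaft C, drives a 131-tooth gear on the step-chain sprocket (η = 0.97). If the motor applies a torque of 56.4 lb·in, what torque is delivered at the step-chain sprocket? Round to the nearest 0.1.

Gear mesh: ratio = 47/30 = 1.5667; torque at shaft B = 56.4 × 1.5667 × 0.94 = 83.058 lb·in.
Gear mesh: ratio = 141/46 = 3.0652; torque at shaft C = 83.058 × 3.0652 × 0.99 = 252.05 lb·in.
Gear mesh: ratio = 131/41 = 3.1951; torque at the step-chain sprocket = 252.05 × 3.1951 × 0.97 = 781.16 lb·in.

781.2 lb·in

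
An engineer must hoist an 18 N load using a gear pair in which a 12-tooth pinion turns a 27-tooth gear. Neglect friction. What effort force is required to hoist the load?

Gear pair MA = 27/12 = 2.25.
Effort = load / MA = 18 / 2.25 = 8 N.

8 N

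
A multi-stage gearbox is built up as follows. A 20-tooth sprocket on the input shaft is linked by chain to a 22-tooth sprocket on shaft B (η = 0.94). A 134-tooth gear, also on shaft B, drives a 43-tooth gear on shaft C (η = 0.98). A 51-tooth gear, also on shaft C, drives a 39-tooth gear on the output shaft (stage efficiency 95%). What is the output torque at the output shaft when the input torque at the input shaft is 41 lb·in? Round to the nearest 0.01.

9.69 lb·in

chain 22/20 = 1.1 → τ = 41·1.1·0.94 = 42.394 lb·in
gear mesh 43/134 = 0.3209 → τ = 42.394·0.3209·0.98 = 13.332 lb·in
gear mesh 39/51 = 0.76471 → τ = 13.332·0.76471·0.95 = 9.6853 lb·in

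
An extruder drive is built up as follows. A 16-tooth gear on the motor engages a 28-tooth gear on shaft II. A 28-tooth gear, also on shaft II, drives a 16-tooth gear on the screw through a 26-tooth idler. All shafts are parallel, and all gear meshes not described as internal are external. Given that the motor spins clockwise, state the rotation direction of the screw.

anticlockwise

the motor → shaft II: external mesh, 1 reversal → CCW.
shaft II → the screw: driver → idler → driven is 2 external meshes, 2 reversals → CCW.
3 reversals in total — an odd number — so the screw turns opposite to the motor.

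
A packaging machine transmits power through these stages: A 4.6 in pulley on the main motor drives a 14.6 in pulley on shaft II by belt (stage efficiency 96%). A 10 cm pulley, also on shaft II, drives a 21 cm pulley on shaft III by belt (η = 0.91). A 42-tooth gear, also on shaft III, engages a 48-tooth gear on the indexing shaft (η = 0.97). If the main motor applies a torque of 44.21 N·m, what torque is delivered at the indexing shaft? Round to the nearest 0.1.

285.4 N·m

belt 14.6/4.6 = 3.1739 → τ = 44.21·3.1739·0.96 = 134.71 N·m
belt 21/10 = 2.1 → τ = 134.71·2.1·0.91 = 257.42 N·m
gear mesh 48/42 = 1.1429 → τ = 257.42·1.1429·0.97 = 285.37 N·m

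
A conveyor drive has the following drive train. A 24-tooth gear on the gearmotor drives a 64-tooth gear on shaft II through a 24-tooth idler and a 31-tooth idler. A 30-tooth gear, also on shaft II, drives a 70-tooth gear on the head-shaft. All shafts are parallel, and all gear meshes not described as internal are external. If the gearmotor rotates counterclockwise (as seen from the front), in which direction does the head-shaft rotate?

the gearmotor → shaft II: driver → idler → idler → driven is 3 external meshes, 3 reversals → CW.
shaft II → the head-shaft: external mesh, 1 reversal → CCW.
4 reversals in total — an even number — so the head-shaft turns the same way as the gearmotor.

counterclockwise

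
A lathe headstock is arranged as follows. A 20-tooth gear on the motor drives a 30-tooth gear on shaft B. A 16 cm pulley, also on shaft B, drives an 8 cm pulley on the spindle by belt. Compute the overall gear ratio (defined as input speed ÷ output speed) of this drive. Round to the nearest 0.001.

Each stage contributes driven/driver: gear mesh 30/20 = 1.5, belt 8/16 = 0.5.
Overall: 1.5 × 0.5 = 0.75.

0.750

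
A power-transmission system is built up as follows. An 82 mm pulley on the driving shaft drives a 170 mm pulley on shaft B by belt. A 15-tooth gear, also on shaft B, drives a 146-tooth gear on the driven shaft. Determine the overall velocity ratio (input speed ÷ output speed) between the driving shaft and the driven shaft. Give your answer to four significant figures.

Each stage contributes driven/driver: belt 170/82 = 2.0732, gear mesh 146/15 = 9.7333.
Overall: 2.0732 × 9.7333 = 20.179.

20.18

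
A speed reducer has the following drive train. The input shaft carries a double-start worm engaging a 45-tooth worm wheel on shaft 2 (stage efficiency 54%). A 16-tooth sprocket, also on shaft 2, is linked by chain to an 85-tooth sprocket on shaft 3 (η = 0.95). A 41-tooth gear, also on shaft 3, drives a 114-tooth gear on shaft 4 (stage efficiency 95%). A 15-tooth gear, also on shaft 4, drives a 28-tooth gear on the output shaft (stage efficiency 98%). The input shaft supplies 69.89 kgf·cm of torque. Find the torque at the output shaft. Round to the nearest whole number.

20709 kgf·cm

worm 45/2 = 22.5 → τ = 69.89·22.5·0.54 = 849.16 kgf·cm
chain 85/16 = 5.3125 → τ = 849.16·5.3125·0.95 = 4285.6 kgf·cm
gear mesh 114/41 = 2.7805 → τ = 4285.6·2.7805·0.95 = 11320 kgf·cm
gear mesh 28/15 = 1.8667 → τ = 11320·1.8667·0.98 = 20709 kgf·cm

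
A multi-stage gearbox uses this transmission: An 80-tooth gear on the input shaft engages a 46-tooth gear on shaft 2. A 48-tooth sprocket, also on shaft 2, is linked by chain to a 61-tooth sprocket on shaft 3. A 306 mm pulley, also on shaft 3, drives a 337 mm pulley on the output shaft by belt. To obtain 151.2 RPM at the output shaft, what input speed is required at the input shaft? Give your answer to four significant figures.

Overall ratio R = 0.575 × 1.2708 × 1.1013 = 0.80476.
Required input speed = output speed × R = 151.2 × 0.80476 = 121.68 RPM.

121.7 RPM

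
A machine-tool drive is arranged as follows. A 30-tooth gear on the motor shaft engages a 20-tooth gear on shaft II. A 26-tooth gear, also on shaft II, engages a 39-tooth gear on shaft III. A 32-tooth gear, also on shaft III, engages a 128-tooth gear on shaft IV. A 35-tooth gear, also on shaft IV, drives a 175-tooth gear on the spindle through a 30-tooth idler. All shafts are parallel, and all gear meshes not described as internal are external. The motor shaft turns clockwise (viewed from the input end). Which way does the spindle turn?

the motor shaft → shaft II: external mesh, 1 reversal → CCW.
shaft II → shaft III: external mesh, 1 reversal → CW.
shaft III → shaft IV: external mesh, 1 reversal → CCW.
shaft IV → the spindle: driver → idler → driven is 2 external meshes, 2 reversals → CCW.
5 reversals in total — an odd number — so the spindle turns opposite to the motor shaft.

counterclockwise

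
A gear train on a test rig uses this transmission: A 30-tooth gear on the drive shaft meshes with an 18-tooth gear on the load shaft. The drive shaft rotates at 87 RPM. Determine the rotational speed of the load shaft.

Gear mesh: ratio = 18/30 = 0.6, so the load shaft turns at 87 / 0.6 = 145 RPM.

145 RPM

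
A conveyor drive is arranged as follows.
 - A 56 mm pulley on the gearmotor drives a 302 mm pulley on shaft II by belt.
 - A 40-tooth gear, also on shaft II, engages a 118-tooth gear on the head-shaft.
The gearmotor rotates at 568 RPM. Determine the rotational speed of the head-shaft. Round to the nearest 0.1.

Belt: ratio = 302/56 = 5.3929, so shaft II turns at 568 / 5.3929 = 105.32 RPM.
Gear mesh: ratio = 118/40 = 2.95, so the head-shaft turns at 105.32 / 2.95 = 35.703 RPM.

35.7 RPM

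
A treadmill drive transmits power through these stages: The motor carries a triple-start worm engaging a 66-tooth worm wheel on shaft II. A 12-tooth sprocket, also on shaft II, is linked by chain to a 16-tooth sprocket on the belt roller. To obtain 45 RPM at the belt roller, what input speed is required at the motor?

Overall ratio R = 22 × 1.3333 = 29.333.
Required input speed = output speed × R = 45 × 29.333 = 1320 RPM.

1320 RPM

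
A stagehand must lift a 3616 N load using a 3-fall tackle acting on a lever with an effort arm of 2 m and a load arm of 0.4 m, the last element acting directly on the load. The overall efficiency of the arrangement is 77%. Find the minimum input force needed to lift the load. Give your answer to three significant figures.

Block-and-tackle MA = number of supporting rope parts = 3.
Lever MA = effort arm / load arm = 2/0.4 = 5.
Combined ideal MA = 3 × 5 = 15.
Actual MA = 15 × 0.77 = 11.55.
Effort = load / actual MA = 3616 / 11.55 = 313.07 N.

313 N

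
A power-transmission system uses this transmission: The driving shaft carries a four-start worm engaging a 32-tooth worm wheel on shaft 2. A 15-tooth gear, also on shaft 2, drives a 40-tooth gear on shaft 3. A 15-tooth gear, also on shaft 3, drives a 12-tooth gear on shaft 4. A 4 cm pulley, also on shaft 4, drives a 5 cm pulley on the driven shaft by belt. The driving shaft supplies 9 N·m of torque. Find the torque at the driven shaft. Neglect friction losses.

192 N·m

worm 32/4 = 8 → τ = 9·8 = 72 N·m
gear mesh 40/15 = 2.6667 → τ = 72·2.6667 = 192 N·m
gear mesh 12/15 = 0.8 → τ = 192·0.8 = 153.6 N·m
belt 5/4 = 1.25 → τ = 153.6·1.25 = 192 N·m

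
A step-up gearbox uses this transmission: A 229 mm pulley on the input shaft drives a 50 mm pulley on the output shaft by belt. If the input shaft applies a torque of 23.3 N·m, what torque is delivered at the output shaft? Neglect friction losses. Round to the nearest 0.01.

belt 50/229 = 0.21834 → τ = 23.3·0.21834 = 5.0873 N·m

5.09 N·m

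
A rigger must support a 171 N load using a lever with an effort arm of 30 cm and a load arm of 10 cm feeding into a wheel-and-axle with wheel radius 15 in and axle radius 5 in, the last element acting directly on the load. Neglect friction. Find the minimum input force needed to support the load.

19 N

Lever MA = effort arm / load arm = 30/10 = 3.
Wheel-and-axle MA = R/r = 15/5 = 3.
Combined ideal MA = 3 × 3 = 9.
Effort = load / MA = 171 / 9 = 19 N.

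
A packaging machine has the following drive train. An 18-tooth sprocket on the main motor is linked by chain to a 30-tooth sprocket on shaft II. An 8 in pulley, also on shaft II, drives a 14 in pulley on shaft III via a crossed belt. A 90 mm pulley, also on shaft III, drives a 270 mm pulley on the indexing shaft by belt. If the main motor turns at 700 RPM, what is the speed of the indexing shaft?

chain 30/18 = 1.6667 → 700/1.6667 = 420 RPM
belt 14/8 = 1.75 → 420/1.75 = 240 RPM
belt 270/90 = 3 → 240/3 = 80 RPM

80 RPM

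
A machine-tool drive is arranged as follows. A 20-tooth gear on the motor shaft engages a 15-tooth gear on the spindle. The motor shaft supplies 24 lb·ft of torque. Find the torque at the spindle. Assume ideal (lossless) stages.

18 lb·ft

Gear mesh: ratio = 15/20 = 0.75; torque at the spindle = 24 × 0.75 = 18 lb·ft.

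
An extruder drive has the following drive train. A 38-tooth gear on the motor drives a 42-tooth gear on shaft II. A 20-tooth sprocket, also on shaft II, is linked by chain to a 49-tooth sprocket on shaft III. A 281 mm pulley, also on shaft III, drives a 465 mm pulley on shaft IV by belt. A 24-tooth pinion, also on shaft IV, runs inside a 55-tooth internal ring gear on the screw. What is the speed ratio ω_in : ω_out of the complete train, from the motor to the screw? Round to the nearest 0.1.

10.3

Each stage contributes driven/driver: gear mesh 42/38 = 1.1053, chain 49/20 = 2.45, belt 465/281 = 1.6548, internal gear 55/24 = 2.2917.
Overall: 1.1053 × 2.45 × 1.6548 × 2.2917 = 10.269.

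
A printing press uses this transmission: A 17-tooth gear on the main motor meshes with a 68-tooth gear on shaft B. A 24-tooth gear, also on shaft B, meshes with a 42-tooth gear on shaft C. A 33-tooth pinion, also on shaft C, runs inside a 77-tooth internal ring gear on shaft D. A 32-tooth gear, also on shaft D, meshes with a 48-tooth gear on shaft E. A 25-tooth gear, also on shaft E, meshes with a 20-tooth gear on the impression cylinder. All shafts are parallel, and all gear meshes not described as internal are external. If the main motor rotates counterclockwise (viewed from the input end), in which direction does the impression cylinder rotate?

counterclockwise

the main motor → shaft B: external mesh, 1 reversal → CW.
shaft B → shaft C: external mesh, 1 reversal → CCW.
shaft C → shaft D: internal mesh, same direction → CCW.
shaft D → shaft E: external mesh, 1 reversal → CW.
shaft E → the impression cylinder: external mesh, 1 reversal → CCW.
4 reversals in total — an even number — so the impression cylinder turns the same way as the main motor.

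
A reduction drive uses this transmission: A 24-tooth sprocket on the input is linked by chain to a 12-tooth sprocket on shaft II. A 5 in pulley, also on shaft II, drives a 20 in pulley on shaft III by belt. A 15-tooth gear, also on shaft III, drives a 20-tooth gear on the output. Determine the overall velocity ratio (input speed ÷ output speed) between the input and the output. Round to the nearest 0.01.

Each stage contributes driven/driver: chain 12/24 = 0.5, belt 20/5 = 4, gear mesh 20/15 = 1.3333.
Overall: 0.5 × 4 × 1.3333 = 2.6667.

2.67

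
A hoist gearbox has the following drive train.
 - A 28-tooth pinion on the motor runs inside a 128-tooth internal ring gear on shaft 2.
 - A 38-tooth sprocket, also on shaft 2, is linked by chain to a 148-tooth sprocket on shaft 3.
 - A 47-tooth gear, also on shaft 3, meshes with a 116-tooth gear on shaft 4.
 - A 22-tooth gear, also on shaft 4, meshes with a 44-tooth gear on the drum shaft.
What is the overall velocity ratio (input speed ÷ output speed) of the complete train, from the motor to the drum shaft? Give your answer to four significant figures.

Each stage contributes driven/driver: internal gear 128/28 = 4.5714, chain 148/38 = 3.8947, gear mesh 116/47 = 2.4681, gear mesh 44/22 = 2.
Overall: 4.5714 × 3.8947 × 2.4681 × 2 = 87.886.

87.89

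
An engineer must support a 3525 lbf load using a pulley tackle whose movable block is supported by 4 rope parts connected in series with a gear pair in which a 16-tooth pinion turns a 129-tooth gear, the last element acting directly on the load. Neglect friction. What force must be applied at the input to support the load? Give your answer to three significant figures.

Block-and-tackle MA = number of supporting rope parts = 4.
Gear pair MA = 129/16 = 8.0625.
Combined ideal MA = 4 × 8.0625 = 32.25.
Effort = load / MA = 3525 / 32.25 = 109.3 lbf.

109 lbf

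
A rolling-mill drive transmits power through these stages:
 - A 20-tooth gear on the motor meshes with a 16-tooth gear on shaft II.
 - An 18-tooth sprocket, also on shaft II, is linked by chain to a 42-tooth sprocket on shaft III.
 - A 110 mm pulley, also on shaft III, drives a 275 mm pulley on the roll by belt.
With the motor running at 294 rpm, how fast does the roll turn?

the motor → shaft II (gear mesh, 16/20): 294 ÷ 0.8 = 367.5 rpm
shaft II → shaft III (chain, 42/18): 367.5 ÷ 2.3333 = 157.5 rpm
shaft III → the roll (belt, 275/110): 157.5 ÷ 2.5 = 63 rpm

63 rpm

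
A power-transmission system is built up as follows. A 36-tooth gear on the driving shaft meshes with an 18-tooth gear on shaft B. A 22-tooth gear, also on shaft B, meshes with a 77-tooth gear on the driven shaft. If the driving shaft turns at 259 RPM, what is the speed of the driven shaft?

148 RPM

gear mesh 18/36 = 0.5 → 259/0.5 = 518 RPM
gear mesh 77/22 = 3.5 → 518/3.5 = 148 RPM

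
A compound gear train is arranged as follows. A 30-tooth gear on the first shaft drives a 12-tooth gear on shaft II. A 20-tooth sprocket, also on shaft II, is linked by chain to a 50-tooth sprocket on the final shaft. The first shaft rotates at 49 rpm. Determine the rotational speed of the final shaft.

the first shaft → shaft II (gear mesh, 12/30): 49 ÷ 0.4 = 122.5 rpm
shaft II → the final shaft (chain, 50/20): 122.5 ÷ 2.5 = 49 rpm

49 rpm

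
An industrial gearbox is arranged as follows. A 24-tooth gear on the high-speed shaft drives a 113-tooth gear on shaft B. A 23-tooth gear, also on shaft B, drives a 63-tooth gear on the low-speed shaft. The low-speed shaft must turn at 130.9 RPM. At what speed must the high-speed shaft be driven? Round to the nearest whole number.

1688 RPM

Overall ratio R = 4.7083 × 2.7391 = 12.897.
Required input speed = output speed × R = 130.9 × 12.897 = 1688.2 RPM.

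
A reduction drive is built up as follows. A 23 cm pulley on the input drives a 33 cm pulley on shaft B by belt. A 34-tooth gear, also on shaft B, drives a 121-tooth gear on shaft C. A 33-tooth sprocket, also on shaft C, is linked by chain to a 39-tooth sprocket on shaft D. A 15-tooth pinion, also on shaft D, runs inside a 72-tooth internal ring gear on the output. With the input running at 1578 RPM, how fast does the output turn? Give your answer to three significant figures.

Belt: ratio = 33/23 = 1.4348, so shaft B turns at 1578 / 1.4348 = 1099.8 RPM.
Gear mesh: ratio = 121/34 = 3.5588, so shaft C turns at 1099.8 / 3.5588 = 309.04 RPM.
Chain: ratio = 39/33 = 1.1818, so shaft D turns at 309.04 / 1.1818 = 261.5 RPM.
Internal gear: ratio = 72/15 = 4.8, so the output turns at 261.5 / 4.8 = 54.478 RPM.

54.5 RPM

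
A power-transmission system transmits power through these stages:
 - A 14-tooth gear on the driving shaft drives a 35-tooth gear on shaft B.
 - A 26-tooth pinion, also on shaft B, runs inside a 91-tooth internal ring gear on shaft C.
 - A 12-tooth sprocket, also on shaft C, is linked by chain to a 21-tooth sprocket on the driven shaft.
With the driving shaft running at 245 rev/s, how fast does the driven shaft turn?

16 rev/s

Gear mesh: ratio = 35/14 = 2.5, so shaft B turns at 245 / 2.5 = 98 rev/s.
Internal gear: ratio = 91/26 = 3.5, so shaft C turns at 98 / 3.5 = 28 rev/s.
Chain: ratio = 21/12 = 1.75, so the driven shaft turns at 28 / 1.75 = 16 rev/s.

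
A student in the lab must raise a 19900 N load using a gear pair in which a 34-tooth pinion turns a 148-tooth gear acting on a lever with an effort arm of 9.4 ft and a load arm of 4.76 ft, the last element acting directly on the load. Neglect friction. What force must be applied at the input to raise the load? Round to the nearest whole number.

Gear pair MA = 148/34 = 4.3529.
Lever MA = effort arm / load arm = 9.4/4.76 = 1.9748.
Combined ideal MA = 4.3529 × 1.9748 = 8.5961.
Effort = load / MA = 19900 / 8.5961 = 2315 N.

2315 N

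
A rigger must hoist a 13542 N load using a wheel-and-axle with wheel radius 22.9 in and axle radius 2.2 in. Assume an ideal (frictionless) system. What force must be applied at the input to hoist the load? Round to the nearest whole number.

Wheel-and-axle MA = R/r = 22.9/2.2 = 10.409.
Effort = load / MA = 13542 / 10.409 = 1301 N.

1301 N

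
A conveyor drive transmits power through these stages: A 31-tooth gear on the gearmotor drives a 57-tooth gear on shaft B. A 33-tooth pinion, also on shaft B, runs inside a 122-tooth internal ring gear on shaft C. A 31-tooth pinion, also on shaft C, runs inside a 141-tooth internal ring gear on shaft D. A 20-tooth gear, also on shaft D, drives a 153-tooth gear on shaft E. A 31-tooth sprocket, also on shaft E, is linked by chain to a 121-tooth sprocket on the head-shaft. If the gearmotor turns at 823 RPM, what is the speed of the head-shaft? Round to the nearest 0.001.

0.891 RPM

gear mesh 57/31 = 1.8387 → 823/1.8387 = 447.6 RPM
internal gear 122/33 = 3.697 → 447.6/3.697 = 121.07 RPM
internal gear 141/31 = 4.5484 → 121.07/4.5484 = 26.618 RPM
gear mesh 153/20 = 7.65 → 26.618/7.65 = 3.4795 RPM
chain 121/31 = 3.9032 → 3.4795/3.9032 = 0.89145 RPM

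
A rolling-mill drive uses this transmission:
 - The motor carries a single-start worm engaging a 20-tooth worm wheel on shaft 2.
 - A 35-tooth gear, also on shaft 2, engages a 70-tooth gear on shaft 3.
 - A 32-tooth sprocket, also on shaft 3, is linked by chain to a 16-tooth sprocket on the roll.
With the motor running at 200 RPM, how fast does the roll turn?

Worm: ratio = 20/1 = 20, so shaft 2 turns at 200 / 20 = 10 RPM.
Gear mesh: ratio = 70/35 = 2, so shaft 3 turns at 10 / 2 = 5 RPM.
Chain: ratio = 16/32 = 0.5, so the roll turns at 5 / 0.5 = 10 RPM.

10 RPM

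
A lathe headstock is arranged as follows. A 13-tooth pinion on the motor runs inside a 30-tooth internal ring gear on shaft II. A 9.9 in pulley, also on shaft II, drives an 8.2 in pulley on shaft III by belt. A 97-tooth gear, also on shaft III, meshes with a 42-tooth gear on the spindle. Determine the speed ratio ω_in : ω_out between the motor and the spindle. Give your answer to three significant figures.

0.828

Each stage contributes driven/driver: internal gear 30/13 = 2.3077, belt 8.2/9.9 = 0.82828, gear mesh 42/97 = 0.43299.
Overall: 2.3077 × 0.82828 × 0.43299 = 0.82763.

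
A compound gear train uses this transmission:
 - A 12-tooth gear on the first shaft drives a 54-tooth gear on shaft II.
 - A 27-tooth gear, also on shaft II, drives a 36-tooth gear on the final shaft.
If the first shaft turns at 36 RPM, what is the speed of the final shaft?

the first shaft → shaft II (gear mesh, 54/12): 36 ÷ 4.5 = 8 RPM
shaft II → the final shaft (gear mesh, 36/27): 8 ÷ 1.3333 = 6 RPM

6 RPM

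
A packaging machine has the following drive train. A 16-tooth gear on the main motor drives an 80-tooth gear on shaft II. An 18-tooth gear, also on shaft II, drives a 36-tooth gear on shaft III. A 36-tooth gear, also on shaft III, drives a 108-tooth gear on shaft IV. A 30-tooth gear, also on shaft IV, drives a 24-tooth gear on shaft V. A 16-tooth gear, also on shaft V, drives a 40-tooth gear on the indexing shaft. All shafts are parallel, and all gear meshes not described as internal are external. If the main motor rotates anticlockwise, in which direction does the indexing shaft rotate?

the main motor → shaft II: external mesh, 1 reversal → CW.
shaft II → shaft III: external mesh, 1 reversal → CCW.
shaft III → shaft IV: external mesh, 1 reversal → CW.
shaft IV → shaft V: external mesh, 1 reversal → CCW.
shaft V → the indexing shaft: external mesh, 1 reversal → CW.
5 reversals in total — an odd number — so the indexing shaft turns opposite to the main motor.

clockwise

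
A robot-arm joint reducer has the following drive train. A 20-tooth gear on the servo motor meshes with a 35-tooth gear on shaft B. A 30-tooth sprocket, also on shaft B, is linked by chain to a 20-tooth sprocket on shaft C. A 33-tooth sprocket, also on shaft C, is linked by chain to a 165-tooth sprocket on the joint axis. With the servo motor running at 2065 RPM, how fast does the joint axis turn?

354 RPM

Gear mesh: ratio = 35/20 = 1.75, so shaft B turns at 2065 / 1.75 = 1180 RPM.
Chain: ratio = 20/30 = 0.66667, so shaft C turns at 1180 / 0.66667 = 1770 RPM.
Chain: ratio = 165/33 = 5, so the joint axis turns at 1770 / 5 = 354 RPM.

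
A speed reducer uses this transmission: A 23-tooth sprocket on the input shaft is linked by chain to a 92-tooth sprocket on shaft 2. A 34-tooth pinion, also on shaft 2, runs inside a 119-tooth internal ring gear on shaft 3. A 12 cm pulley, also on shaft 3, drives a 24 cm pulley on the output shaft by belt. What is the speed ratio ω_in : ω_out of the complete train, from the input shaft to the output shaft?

28

Each stage contributes driven/driver: chain 92/23 = 4, internal gear 119/34 = 3.5, belt 24/12 = 2.
Overall: 4 × 3.5 × 2 = 28.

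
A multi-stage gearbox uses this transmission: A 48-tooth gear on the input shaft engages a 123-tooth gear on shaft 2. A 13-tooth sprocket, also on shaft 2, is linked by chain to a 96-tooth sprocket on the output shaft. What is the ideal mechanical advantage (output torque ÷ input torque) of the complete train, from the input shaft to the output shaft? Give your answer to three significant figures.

18.9

Each stage contributes driven/driver: gear mesh 123/48 = 2.5625, chain 96/13 = 7.3846.
Overall: 2.5625 × 7.3846 = 18.923.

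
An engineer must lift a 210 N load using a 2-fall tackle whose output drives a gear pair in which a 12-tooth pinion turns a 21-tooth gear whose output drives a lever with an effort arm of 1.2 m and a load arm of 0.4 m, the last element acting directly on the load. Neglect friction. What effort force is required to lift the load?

20 N

Block-and-tackle MA = number of supporting rope parts = 2.
Gear pair MA = 21/12 = 1.75.
Lever MA = effort arm / load arm = 1.2/0.4 = 3.
Combined ideal MA = 2 × 1.75 × 3 = 10.5.
Effort = load / MA = 210 / 10.5 = 20 N.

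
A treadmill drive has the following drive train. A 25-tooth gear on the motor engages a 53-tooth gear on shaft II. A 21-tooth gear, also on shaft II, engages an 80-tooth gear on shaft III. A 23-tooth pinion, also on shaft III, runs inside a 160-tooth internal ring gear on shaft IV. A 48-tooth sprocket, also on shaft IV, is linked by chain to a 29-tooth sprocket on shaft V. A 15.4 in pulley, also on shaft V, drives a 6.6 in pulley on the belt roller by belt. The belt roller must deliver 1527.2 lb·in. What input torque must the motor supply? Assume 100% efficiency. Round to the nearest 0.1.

Overall ratio R = 2.12 × 3.8095 × 6.9565 × 0.60417 × 0.42857 = 14.547.
Input torque = output torque / R = 1527.2 / 14.547 = 104.98 lb·in.

105.0 lb·in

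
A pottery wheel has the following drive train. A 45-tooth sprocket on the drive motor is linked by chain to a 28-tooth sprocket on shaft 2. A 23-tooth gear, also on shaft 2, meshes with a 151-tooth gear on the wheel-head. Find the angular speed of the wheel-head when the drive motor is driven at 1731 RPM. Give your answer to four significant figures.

Chain: ratio = 28/45 = 0.62222, so shaft 2 turns at 1731 / 0.62222 = 2782 RPM.
Gear mesh: ratio = 151/23 = 6.5652, so the wheel-head turns at 2782 / 6.5652 = 423.74 RPM.

423.7 RPM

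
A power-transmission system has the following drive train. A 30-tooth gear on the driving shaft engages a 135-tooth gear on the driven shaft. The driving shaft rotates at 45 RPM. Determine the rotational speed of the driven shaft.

10 RPM

the driving shaft → the driven shaft (gear mesh, 135/30): 45 ÷ 4.5 = 10 RPM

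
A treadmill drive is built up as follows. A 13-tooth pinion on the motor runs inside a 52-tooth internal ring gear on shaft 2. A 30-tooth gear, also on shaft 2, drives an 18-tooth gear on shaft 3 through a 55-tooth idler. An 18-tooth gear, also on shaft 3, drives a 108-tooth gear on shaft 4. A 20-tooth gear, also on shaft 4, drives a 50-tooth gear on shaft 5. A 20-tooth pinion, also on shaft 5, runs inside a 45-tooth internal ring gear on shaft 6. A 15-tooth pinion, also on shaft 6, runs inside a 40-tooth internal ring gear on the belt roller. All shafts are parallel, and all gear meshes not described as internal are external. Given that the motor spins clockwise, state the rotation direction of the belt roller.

the motor → shaft 2: internal mesh, same direction → CW.
shaft 2 → shaft 3: driver → idler → driven is 2 external meshes, 2 reversals → CW.
shaft 3 → shaft 4: external mesh, 1 reversal → CCW.
shaft 4 → shaft 5: external mesh, 1 reversal → CW.
shaft 5 → shaft 6: internal mesh, same direction → CW.
shaft 6 → the belt roller: internal mesh, same direction → CW.
4 reversals in total — an even number — so the belt roller turns the same way as the motor.

clockwise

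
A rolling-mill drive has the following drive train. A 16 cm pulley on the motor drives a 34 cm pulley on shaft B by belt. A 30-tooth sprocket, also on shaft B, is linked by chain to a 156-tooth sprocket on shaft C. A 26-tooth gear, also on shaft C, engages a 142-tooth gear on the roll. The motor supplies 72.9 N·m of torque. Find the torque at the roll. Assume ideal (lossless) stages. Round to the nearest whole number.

4400 N·m

After the belt (34/16): 72.9 × 2.125 = 154.91 N·m
After the chain (156/30): 154.91 × 5.2 = 805.55 N·m
After the gear mesh (142/26): 805.55 × 5.4615 = 4399.5 N·m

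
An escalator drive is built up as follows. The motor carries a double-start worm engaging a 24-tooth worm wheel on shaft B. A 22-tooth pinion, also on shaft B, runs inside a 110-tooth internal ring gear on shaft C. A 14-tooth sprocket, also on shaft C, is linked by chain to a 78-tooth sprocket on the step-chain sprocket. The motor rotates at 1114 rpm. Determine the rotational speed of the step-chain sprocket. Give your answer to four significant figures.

3.332 rpm

Worm: ratio = 24/2 = 12, so shaft B turns at 1114 / 12 = 92.833 rpm.
Internal gear: ratio = 110/22 = 5, so shaft C turns at 92.833 / 5 = 18.567 rpm.
Chain: ratio = 78/14 = 5.5714, so the step-chain sprocket turns at 18.567 / 5.5714 = 3.3325 rpm.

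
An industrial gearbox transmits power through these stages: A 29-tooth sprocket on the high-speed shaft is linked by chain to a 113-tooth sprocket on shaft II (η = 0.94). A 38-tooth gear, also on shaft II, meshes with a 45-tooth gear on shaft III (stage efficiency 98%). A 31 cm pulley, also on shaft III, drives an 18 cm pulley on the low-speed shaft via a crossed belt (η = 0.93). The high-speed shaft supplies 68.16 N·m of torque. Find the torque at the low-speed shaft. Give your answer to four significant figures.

chain 113/29 = 3.8966 → τ = 68.16·3.8966·0.94 = 249.65 N·m
gear mesh 45/38 = 1.1842 → τ = 249.65·1.1842·0.98 = 289.73 N·m
belt 18/31 = 0.58065 → τ = 289.73·0.58065·0.93 = 156.45 N·m

156.5 N·m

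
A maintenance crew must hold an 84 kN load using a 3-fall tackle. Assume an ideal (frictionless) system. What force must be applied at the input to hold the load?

28 kN

Block-and-tackle MA = number of supporting rope parts = 3.
Effort = load / MA = 84 / 3 = 28 kN.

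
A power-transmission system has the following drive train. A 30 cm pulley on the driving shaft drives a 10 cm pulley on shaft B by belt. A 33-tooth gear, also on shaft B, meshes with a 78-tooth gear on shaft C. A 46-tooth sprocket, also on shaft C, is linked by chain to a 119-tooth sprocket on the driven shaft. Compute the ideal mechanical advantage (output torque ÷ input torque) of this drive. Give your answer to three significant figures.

2.04

Each stage contributes driven/driver: belt 10/30 = 0.33333, gear mesh 78/33 = 2.3636, chain 119/46 = 2.587.
Overall: 0.33333 × 2.3636 × 2.587 = 2.0382.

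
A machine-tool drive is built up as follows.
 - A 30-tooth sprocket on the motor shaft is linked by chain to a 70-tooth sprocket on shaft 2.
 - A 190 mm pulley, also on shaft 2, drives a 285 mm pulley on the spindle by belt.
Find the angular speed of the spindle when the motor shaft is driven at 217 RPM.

62 RPM

chain 70/30 = 2.3333 → 217/2.3333 = 93 RPM
belt 285/190 = 1.5 → 93/1.5 = 62 RPM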